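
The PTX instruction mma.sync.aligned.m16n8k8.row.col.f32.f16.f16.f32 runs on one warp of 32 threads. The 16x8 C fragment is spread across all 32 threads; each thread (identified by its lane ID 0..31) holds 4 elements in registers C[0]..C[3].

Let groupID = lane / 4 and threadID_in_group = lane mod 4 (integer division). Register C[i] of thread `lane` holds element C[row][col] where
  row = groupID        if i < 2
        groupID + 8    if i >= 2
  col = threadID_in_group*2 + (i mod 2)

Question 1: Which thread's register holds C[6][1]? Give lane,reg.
24,1

r=6→G=6,rhi=0  c=1→T=0,p=1
L=6*4+0=24  i=0*2+1=1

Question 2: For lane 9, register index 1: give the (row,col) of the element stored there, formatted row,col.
2,3

lane 9: G=2 (9/4), T=1 (9%4)
i=1: r=2+0=2, c=1*2+1=3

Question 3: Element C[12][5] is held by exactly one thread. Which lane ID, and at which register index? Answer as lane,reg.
r=12->g=4,rb=1  c=5->t=2,b0=1
L=4*4+2=18  i=1*2+1=3

18,3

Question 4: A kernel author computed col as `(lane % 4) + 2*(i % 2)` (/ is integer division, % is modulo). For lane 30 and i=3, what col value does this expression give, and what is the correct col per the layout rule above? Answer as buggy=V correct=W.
`(lane % 4) + 2*(i % 2)`[30,3]->4
lane 30->30/4=7, 30 mod 4=2
i=3  r:7+8->15  c:2·2+1->5
col: 4 vs 5

buggy=4 correct=5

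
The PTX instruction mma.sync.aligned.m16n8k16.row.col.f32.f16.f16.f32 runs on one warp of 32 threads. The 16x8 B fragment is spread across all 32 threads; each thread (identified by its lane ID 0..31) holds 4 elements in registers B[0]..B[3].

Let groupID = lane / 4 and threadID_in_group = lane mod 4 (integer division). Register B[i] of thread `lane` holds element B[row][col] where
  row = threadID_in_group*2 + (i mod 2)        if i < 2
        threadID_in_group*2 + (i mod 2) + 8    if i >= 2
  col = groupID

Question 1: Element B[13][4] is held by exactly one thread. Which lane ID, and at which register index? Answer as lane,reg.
c=4→G=4  r=13→rhi=1,T=2,p=1
L=4*4+2=18  i=1*2+1=3

18,3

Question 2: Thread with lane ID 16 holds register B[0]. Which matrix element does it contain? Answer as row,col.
lane 16: g=4 (16/4), t=0 (16%4)
i=0: r=0*2+0+0=0, c=g=4

0,4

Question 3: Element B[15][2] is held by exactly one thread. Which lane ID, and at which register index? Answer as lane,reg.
c: 2->gid=2  r: 15->r8=1,tid=3,i&1=1
L=2*4+3=11  i=1*2+1=3

11,3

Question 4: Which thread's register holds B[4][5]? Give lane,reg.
c=5→G=5  r=4→rhi=0,T=2,p=0
L=5*4+2=22  i=0*2+0=0

22,0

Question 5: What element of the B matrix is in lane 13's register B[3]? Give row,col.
11,3

13: gr=3,th=1
[3] (1*2+1+8,3) = (11,3)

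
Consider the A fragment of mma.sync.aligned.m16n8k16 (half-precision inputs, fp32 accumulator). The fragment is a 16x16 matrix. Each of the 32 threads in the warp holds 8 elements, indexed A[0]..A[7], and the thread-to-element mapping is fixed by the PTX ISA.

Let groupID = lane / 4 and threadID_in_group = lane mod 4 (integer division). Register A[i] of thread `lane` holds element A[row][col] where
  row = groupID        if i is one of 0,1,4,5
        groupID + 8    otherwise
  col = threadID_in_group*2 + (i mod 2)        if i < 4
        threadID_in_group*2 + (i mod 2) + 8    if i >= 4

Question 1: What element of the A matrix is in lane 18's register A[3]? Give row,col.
12,5

lane 18: G=4 (18/4), T=2 (18%4)
i=3: r=4+8=12, c=2*2+1+0=5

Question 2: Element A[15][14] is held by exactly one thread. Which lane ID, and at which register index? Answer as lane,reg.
31,6

r: 15->gid=7,r8=1  c: 14->c8=1,tid=3,i&1=0
L=7*4+3=31  i=1*4+1*2+0=6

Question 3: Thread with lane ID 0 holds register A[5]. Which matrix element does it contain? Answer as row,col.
0,9

lane 0: gr=0 (0/4), th=0 (0%4)
i=5: r=0+0=0, c=0*2+1+8=9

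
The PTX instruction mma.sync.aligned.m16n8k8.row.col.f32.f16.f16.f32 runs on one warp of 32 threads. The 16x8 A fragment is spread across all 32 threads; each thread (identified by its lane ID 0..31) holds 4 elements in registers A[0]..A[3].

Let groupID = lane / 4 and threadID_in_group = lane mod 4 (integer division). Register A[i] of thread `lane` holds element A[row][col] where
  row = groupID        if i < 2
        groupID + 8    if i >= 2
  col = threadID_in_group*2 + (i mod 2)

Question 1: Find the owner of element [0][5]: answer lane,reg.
r=0->g=0,rb=0  c=5->t=2,b0=1
L=0*4+2=2  i=0*2+1=1

2,1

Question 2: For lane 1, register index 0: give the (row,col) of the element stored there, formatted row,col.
0,2

L=1=>grp=1>>2=0, tig=1&3=1
[0]=>row 0+0=0  col 1·2+0=2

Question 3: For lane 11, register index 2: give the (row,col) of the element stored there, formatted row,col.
10,6

lane 11: grp=2 (11/4), tig=3 (11%4)
i=2: r=2+8=10, c=3*2+0=6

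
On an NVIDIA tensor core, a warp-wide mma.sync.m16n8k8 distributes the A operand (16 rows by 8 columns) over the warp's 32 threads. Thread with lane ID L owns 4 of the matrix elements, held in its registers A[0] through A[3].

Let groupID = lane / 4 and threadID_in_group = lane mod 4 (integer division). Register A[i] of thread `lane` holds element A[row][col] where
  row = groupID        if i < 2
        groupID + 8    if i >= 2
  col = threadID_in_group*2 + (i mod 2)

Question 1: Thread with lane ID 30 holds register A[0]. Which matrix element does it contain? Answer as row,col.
7,4

lane 30=>30/4=7, 30 mod 4=2
i=0  r:7+0=>7  c:2·2+0=>4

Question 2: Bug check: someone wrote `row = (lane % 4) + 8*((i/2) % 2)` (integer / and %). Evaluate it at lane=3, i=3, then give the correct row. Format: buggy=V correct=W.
buggy=11 correct=8

`(lane % 4) + 8*((i/2) % 2)`[3,3]→11
3: G=0,T=3
[3] (0+8,3*2+1) = (8,7)
row: 11 vs 8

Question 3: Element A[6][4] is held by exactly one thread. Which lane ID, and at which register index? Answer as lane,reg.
r=6⇒gr=6,Rb=0  c=4⇒th=2,odd=0
L=6*4+2=26  i=0*2+0=0

26,0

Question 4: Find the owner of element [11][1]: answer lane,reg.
r=11→G=3,rhi=1  c=1→T=0,p=1
L=3*4+0=12  i=1*2+1=3

12,3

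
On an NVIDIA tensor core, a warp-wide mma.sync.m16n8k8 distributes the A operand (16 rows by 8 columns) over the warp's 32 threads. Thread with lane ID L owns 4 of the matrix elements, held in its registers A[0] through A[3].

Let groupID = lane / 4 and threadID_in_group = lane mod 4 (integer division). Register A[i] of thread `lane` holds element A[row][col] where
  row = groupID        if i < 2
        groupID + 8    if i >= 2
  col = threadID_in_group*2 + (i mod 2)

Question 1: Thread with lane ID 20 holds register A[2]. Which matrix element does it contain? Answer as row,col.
13,0

20: gr=5,th=0
[2] (5+8,0*2+0) = (13,0)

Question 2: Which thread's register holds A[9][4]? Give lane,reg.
r=9⇒gr=1,Rb=1  c=4⇒th=2,odd=0
L=1*4+2=6  i=1*2+0=2

6,2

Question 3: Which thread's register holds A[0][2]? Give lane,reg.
1,0

r=0⇒gr=0,Rb=0  c=2⇒th=1,odd=0
L=0*4+1=1  i=0*2+0=0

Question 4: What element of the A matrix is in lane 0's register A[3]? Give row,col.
lane 0→0/4=0, 0 mod 4=0
i=3  r:0+8→8  c:2·0+1→1

8,1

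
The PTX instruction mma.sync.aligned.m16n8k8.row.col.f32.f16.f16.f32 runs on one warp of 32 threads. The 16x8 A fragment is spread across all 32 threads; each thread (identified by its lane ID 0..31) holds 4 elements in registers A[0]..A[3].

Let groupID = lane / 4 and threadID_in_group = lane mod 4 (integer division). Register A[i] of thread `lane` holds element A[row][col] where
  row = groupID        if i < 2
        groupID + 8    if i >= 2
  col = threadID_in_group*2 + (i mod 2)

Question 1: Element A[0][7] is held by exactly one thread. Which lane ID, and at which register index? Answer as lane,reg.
3,1

r=0->g=0,rb=0  c=7->t=3,b0=1
L=0*4+3=3  i=0*2+1=1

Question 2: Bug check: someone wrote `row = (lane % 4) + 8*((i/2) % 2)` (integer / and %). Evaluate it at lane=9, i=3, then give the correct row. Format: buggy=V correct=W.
buggy=9 correct=10

`(lane % 4) + 8*((i/2) % 2)`[9,3]→9
L=9→G=9>>2=2, T=9&3=1
[3]→row 2+8=10  col 1·2+1=3
row: 9 vs 10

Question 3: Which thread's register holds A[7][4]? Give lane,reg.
r: 7->gid=7,r8=0  c: 4->tid=2,i&1=0
L=7*4+2=30  i=0*2+0=0

30,0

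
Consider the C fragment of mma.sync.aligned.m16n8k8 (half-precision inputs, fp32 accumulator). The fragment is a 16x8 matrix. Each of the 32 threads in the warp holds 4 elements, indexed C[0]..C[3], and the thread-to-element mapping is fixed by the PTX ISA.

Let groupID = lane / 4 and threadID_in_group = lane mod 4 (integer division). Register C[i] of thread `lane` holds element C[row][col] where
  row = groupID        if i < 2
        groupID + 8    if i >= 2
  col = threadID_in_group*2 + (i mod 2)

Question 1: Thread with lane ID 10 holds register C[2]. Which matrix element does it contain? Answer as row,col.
L=10→G=10>>2=2, T=10&3=2
[2]→row 2+8=10  col 2·2+0=4

10,4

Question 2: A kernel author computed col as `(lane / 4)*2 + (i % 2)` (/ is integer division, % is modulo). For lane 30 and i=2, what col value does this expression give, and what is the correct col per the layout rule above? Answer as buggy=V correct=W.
`(lane / 4)*2 + (i % 2)`[30,2]=>14
lane 30=>30/4=7, 30 mod 4=2
i=2  r:7+8=>15  c:2·2+0=>4
col: 14 vs 4

buggy=14 correct=4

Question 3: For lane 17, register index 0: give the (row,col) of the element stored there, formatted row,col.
4,2

lane 17→17/4=4, 17 mod 4=1
i=0  r:4+0→4  c:2·1+0→2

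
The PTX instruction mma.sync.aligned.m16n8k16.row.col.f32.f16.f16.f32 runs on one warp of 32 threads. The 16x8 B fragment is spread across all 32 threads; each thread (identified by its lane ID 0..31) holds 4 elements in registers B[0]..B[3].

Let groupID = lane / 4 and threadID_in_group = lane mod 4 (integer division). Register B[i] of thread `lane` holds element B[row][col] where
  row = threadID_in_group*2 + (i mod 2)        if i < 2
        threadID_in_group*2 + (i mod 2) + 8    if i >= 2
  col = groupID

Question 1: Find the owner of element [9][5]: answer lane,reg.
c=5->g=5  r=9->rb=1,t=0,b0=1
L=5*4+0=20  i=1*2+1=3

20,3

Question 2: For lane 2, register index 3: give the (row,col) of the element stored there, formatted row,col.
13,0

2: gr=0,th=2
[3] (2*2+1+8,0) = (13,0)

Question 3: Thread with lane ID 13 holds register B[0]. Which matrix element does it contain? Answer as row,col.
2,3

13: gid=3,tid=1
[0] (1*2+0+0,3) = (2,3)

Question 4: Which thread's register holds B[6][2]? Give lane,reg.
11,0

c: 2->gid=2  r: 6->r8=0,tid=3,i&1=0
L=2*4+3=11  i=0*2+0=0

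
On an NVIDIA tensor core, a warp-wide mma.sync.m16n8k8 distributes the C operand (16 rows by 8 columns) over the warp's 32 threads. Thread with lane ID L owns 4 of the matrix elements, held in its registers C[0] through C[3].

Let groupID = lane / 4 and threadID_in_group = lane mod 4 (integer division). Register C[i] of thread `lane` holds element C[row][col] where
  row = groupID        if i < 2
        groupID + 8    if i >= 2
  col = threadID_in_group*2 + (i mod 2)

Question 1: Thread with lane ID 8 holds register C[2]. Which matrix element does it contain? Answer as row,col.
10,0

L=8⇒gr=8>>2=2, th=8&3=0
[2]⇒row 2+8=10  col 0·2+0=0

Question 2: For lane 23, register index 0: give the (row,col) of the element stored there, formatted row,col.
5,6

23: gr=5,th=3
[0] (5+0,3*2+0) = (5,6)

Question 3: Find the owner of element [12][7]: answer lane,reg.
r=12⇒gr=4,Rb=1  c=7⇒th=3,odd=1
L=4*4+3=19  i=1*2+1=3

19,3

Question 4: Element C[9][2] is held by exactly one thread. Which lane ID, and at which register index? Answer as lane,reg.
5,2

r=9→G=1,rhi=1  c=2→T=1,p=0
L=1*4+1=5  i=1*2+0=2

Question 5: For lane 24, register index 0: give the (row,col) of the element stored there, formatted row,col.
6,0

lane 24->24/4=6, 24 mod 4=0
i=0  r:6+0->6  c:2·0+0->0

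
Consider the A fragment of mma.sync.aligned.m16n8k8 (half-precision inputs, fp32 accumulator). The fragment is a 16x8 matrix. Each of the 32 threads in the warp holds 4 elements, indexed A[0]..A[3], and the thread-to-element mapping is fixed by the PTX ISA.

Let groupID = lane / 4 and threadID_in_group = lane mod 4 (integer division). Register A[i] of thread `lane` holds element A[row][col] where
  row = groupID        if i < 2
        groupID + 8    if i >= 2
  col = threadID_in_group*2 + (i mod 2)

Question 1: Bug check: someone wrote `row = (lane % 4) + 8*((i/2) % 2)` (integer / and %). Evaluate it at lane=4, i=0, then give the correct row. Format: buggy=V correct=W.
buggy=0 correct=1

`(lane % 4) + 8*((i/2) % 2)`[4,0]->0
lane 4->4/4=1, 4 mod 4=0
i=0  r:1+0->1  c:2·0+0->0
row: 0 vs 1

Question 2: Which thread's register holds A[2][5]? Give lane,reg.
10,1

r: 2->gid=2,r8=0  c: 5->tid=2,i&1=1
L=2*4+2=10  i=0*2+1=1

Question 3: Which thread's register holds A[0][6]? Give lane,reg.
3,0

r:0=>grp=0,rB=0  c:6=>tig=3,lo=0
L=0*4+3=3  i=0*2+0=0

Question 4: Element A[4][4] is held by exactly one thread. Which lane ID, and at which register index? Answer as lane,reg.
r:4=>grp=4,rB=0  c:4=>tig=2,lo=0
L=4*4+2=18  i=0*2+0=0

18,0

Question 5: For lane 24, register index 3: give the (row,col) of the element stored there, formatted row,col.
L=24=>grp=24>>2=6, tig=24&3=0
[3]=>row 6+8=14  col 0·2+1=1

14,1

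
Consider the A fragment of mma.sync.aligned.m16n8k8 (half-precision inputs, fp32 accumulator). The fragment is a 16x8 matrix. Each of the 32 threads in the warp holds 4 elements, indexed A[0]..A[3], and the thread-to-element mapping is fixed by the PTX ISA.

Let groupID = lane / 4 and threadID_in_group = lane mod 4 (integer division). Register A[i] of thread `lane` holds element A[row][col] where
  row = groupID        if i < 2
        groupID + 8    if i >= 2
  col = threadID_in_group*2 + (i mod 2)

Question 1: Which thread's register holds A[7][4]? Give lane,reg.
r=7⇒gr=7,Rb=0  c=4⇒th=2,odd=0
L=7*4+2=30  i=0*2+0=0

30,0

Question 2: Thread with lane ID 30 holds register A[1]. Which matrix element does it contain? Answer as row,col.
7,5

lane 30⇒30/4=7, 30 mod 4=2
i=1  r:7+0⇒7  c:2·2+1⇒5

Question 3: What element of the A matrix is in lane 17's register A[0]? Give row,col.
lane 17: gid=4 (17/4), tid=1 (17%4)
i=0: r=4+0=4, c=1*2+0=2

4,2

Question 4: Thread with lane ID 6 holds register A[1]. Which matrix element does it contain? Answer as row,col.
6: grp=1,tig=2
[1] (1+0,2*2+1) = (1,5)

1,5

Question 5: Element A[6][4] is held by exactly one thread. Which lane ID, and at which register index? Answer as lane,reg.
26,0

r=6⇒gr=6,Rb=0  c=4⇒th=2,odd=0
L=6*4+2=26  i=0*2+0=0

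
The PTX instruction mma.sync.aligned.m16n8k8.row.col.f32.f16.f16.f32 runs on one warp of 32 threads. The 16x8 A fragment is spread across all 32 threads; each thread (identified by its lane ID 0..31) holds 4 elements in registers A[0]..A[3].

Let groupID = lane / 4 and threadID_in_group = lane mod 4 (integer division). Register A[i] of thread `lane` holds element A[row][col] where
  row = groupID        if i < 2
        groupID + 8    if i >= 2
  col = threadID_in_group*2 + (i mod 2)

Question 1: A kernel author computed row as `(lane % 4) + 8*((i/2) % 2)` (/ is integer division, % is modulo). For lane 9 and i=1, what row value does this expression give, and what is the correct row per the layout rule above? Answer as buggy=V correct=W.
buggy=1 correct=2

`(lane % 4) + 8*((i/2) % 2)`[9,1]->1
lane 9->9/4=2, 9 mod 4=1
i=1  r:2+0->2  c:2·1+1->3
row: 1 vs 2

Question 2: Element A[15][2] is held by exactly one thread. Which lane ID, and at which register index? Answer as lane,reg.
r=15->g=7,rb=1  c=2->t=1,b0=0
L=7*4+1=29  i=1*2+0=2

29,2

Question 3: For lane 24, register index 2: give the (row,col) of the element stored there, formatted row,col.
lane 24: gr=6 (24/4), th=0 (24%4)
i=2: r=6+8=14, c=0*2+0=0

14,0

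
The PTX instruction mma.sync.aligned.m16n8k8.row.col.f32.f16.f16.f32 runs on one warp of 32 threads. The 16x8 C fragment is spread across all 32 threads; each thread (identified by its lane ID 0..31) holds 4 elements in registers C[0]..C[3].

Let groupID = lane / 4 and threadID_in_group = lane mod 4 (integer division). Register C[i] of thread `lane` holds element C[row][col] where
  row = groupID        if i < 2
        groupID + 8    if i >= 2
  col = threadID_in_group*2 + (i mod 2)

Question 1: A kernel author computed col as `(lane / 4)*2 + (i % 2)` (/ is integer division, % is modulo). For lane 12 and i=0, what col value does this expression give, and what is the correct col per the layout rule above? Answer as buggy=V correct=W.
buggy=6 correct=0

`(lane / 4)*2 + (i % 2)`[12,0]=>6
L=12=>grp=12>>2=3, tig=12&3=0
[0]=>row 3+0=3  col 0·2+0=0
col: 6 vs 0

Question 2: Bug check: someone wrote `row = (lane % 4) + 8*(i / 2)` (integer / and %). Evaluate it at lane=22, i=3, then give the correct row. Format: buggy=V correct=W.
`(lane % 4) + 8*(i / 2)`[22,3]→10
22: G=5,T=2
[3] (5+8,2*2+1) = (13,5)
row: 10 vs 13

buggy=10 correct=13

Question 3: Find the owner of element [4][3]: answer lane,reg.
17,1

r:4=>grp=4,rB=0  c:3=>tig=1,lo=1
L=4*4+1=17  i=0*2+1=1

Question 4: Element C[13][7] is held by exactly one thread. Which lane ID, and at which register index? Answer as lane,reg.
r=13⇒gr=5,Rb=1  c=7⇒th=3,odd=1
L=5*4+3=23  i=1*2+1=3

23,3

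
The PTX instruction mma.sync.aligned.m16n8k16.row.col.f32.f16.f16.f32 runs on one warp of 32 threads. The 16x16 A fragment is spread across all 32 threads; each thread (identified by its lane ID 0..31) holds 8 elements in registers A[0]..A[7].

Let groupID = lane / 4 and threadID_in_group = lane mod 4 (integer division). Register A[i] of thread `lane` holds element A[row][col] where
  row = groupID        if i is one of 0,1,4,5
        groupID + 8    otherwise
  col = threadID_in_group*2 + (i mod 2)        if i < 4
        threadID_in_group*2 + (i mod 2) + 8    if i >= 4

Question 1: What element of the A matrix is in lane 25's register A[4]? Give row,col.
6,10

25: gid=6,tid=1
[4] (6+0,1*2+0+8) = (6,10)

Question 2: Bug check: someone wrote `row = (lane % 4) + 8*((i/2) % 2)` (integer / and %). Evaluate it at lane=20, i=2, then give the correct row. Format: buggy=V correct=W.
`(lane % 4) + 8*((i/2) % 2)`[20,2]->8
L=20->g=20>>2=5, t=20&3=0
[2]->row 5+8=13  col 0·2+0+0=0
row: 8 vs 13

buggy=8 correct=13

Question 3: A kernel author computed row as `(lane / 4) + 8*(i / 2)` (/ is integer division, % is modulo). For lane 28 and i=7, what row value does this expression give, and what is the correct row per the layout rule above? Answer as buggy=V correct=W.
buggy=31 correct=15

`(lane / 4) + 8*(i / 2)`[28,7]⇒31
L=28⇒gr=28>>2=7, th=28&3=0
[7]⇒row 7+8=15  col 0·2+1+8=9
row: 31 vs 15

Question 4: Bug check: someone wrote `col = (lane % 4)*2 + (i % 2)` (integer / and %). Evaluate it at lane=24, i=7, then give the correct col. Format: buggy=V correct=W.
buggy=1 correct=9

`(lane % 4)*2 + (i % 2)`[24,7]->1
24: g=6,t=0
[7] (6+8,0*2+1+8) = (14,9)
col: 1 vs 9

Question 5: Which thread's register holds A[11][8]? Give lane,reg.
12,6

r=11->g=3,rb=1  c=8->cb=1,t=0,b0=0
L=3*4+0=12  i=1*4+1*2+0=6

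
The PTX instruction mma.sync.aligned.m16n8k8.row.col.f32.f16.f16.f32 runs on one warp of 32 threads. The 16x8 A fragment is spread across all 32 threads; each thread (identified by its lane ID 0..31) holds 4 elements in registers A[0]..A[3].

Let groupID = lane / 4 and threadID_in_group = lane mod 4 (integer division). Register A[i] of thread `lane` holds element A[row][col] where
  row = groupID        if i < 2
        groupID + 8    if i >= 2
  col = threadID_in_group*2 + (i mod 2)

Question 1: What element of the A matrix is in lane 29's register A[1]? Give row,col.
L=29=>grp=29>>2=7, tig=29&3=1
[1]=>row 7+0=7  col 1·2+1=3

7,3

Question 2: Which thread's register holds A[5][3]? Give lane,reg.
21,1

r=5→G=5,rhi=0  c=3→T=1,p=1
L=5*4+1=21  i=0*2+1=1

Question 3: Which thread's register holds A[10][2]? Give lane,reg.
r=10⇒gr=2,Rb=1  c=2⇒th=1,odd=0
L=2*4+1=9  i=1*2+0=2

9,2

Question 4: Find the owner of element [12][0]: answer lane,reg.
16,2

r:12=>grp=4,rB=1  c:0=>tig=0,lo=0
L=4*4+0=16  i=1*2+0=2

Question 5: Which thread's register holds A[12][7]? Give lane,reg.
19,3

r:12=>grp=4,rB=1  c:7=>tig=3,lo=1
L=4*4+3=19  i=1*2+1=3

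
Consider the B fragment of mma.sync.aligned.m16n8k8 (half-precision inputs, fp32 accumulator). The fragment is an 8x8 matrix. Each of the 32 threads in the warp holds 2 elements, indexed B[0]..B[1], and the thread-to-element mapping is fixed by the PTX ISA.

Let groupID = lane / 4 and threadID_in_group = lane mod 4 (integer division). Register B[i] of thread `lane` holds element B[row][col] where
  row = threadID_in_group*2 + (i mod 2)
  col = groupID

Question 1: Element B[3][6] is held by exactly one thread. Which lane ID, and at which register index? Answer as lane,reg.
25,1

c=6⇒gr=6  r=3⇒th=1,odd=1
L=6*4+1=25  i=1=1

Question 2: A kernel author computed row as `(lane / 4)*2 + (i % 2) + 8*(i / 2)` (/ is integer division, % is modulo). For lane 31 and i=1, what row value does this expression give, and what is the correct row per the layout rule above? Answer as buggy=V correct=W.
buggy=15 correct=7

`(lane / 4)*2 + (i % 2) + 8*(i / 2)`[31,1]⇒15
lane 31⇒31/4=7, 31 mod 4=3
i=1  r:2·3+1⇒7  c:7
row: 15 vs 7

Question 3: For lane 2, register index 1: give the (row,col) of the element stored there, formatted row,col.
5,0

lane 2⇒2/4=0, 2 mod 4=2
i=1  r:2·2+1⇒5  c:0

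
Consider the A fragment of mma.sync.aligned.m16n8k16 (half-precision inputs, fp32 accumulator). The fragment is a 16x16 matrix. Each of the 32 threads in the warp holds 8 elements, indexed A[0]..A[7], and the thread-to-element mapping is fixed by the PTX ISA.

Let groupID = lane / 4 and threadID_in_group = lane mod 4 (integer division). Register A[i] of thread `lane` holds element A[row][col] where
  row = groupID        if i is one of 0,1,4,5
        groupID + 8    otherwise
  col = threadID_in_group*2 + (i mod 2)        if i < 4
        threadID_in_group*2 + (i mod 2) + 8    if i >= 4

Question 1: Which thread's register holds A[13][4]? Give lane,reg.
r=13⇒gr=5,Rb=1  c=4⇒Cb=0,th=2,odd=0
L=5*4+2=22  i=0*4+1*2+0=2

22,2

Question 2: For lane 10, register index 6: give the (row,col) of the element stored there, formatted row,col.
10,12

lane 10: grp=2 (10/4), tig=2 (10%4)
i=6: r=2+8=10, c=2*2+0+8=12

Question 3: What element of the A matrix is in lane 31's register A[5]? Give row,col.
7,15

L=31⇒gr=31>>2=7, th=31&3=3
[5]⇒row 7+0=7  col 3·2+1+8=15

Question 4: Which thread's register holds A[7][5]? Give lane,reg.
30,1

r=7->g=7,rb=0  c=5->cb=0,t=2,b0=1
L=7*4+2=30  i=0*4+0*2+1=1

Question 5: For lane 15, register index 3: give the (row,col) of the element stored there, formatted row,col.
lane 15->15/4=3, 15 mod 4=3
i=3  r:3+8->11  c:2·3+1+0->7

11,7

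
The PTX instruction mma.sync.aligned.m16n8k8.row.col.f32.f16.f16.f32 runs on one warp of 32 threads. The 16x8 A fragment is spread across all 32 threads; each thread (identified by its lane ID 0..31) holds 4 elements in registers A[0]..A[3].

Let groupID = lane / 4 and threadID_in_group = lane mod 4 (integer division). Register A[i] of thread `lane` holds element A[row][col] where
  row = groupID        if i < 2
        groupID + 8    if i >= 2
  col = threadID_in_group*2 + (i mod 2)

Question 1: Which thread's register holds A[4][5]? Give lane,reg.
18,1

r: 4->gid=4,r8=0  c: 5->tid=2,i&1=1
L=4*4+2=18  i=0*2+1=1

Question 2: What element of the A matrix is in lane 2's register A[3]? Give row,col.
lane 2: g=0 (2/4), t=2 (2%4)
i=3: r=0+8=8, c=2*2+1=5

8,5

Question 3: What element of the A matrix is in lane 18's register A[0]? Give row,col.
4,4

lane 18: G=4 (18/4), T=2 (18%4)
i=0: r=4+0=4, c=2*2+0=4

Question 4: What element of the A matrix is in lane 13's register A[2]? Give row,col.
lane 13: g=3 (13/4), t=1 (13%4)
i=2: r=3+8=11, c=1*2+0=2

11,2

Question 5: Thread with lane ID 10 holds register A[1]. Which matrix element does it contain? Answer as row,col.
L=10=>grp=10>>2=2, tig=10&3=2
[1]=>row 2+0=2  col 2·2+1=5

2,5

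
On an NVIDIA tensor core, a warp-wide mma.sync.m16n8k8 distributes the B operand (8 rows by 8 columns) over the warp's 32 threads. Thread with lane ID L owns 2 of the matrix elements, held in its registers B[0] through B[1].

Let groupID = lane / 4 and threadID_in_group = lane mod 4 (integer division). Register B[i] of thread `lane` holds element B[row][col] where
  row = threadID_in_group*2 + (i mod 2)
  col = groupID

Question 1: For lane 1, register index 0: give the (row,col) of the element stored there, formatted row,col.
L=1->gid=1>>2=0, tid=1&3=1
[0]->row 1·2+0=2  col gid=0

2,0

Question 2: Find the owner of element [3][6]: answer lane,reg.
c=6→G=6  r=3→T=1,p=1
L=6*4+1=25  i=1=1

25,1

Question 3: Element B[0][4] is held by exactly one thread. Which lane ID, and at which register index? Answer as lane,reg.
c=4->g=4  r=0->t=0,b0=0
L=4*4+0=16  i=0=0

16,0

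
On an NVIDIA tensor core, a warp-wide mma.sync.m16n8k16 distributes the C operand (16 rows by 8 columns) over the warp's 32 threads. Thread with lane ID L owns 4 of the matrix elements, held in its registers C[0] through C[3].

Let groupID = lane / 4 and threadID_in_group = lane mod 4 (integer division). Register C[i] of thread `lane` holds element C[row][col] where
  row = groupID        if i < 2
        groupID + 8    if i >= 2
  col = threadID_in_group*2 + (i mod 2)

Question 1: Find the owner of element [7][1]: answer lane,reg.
28,1

r=7->g=7,rb=0  c=1->t=0,b0=1
L=7*4+0=28  i=0*2+1=1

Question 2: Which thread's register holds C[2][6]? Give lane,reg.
11,0

r:2=>grp=2,rB=0  c:6=>tig=3,lo=0
L=2*4+3=11  i=0*2+0=0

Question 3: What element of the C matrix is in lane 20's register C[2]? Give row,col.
13,0

20: g=5,t=0
[2] (5+8,0*2+0) = (13,0)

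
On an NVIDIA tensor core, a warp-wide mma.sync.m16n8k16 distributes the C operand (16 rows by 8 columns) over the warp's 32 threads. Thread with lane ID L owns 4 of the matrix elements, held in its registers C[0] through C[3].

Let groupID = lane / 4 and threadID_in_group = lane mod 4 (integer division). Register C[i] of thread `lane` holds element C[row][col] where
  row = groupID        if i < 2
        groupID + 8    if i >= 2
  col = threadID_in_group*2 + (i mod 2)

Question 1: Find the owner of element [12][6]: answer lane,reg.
19,2

r=12⇒gr=4,Rb=1  c=6⇒th=3,odd=0
L=4*4+3=19  i=1*2+0=2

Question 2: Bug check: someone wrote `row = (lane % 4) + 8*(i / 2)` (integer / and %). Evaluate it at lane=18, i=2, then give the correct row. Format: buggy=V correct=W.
buggy=10 correct=12

`(lane % 4) + 8*(i / 2)`[18,2]⇒10
18: gr=4,th=2
[2] (4+8,2*2+0) = (12,4)
row: 10 vs 12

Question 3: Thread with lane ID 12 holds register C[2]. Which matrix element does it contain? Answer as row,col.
11,0

lane 12=>12/4=3, 12 mod 4=0
i=2  r:3+8=>11  c:2·0+0=>0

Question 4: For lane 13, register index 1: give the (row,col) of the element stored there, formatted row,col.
lane 13: G=3 (13/4), T=1 (13%4)
i=1: r=3+0=3, c=1*2+1=3

3,3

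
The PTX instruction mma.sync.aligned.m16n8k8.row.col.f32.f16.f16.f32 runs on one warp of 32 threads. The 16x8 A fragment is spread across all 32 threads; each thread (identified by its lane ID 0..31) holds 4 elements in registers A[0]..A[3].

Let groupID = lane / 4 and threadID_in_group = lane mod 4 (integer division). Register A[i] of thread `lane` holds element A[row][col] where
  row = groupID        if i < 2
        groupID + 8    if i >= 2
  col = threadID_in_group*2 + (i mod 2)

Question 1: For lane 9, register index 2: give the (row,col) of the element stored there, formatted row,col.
10,2

lane 9⇒9/4=2, 9 mod 4=1
i=2  r:2+8⇒10  c:2·1+0⇒2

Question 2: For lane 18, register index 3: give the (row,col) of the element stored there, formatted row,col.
L=18->gid=18>>2=4, tid=18&3=2
[3]->row 4+8=12  col 2·2+1=5

12,5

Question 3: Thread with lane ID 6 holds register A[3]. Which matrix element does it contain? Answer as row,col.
9,5

lane 6→6/4=1, 6 mod 4=2
i=3  r:1+8→9  c:2·2+1→5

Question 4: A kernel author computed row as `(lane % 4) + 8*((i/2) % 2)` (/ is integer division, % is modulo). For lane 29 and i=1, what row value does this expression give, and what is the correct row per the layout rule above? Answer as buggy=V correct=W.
buggy=1 correct=7

`(lane % 4) + 8*((i/2) % 2)`[29,1]→1
29: G=7,T=1
[1] (7+0,1*2+1) = (7,3)
row: 1 vs 7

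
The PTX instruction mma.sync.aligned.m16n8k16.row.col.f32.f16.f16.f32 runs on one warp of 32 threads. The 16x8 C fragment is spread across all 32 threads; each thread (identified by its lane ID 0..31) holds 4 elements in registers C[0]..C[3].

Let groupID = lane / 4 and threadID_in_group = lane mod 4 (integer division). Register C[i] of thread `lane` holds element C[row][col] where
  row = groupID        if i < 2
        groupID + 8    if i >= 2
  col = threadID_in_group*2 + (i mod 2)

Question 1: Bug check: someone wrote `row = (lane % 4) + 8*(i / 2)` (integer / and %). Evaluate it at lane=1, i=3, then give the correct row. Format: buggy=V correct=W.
buggy=9 correct=8

`(lane % 4) + 8*(i / 2)`[1,3]→9
lane 1→1/4=0, 1 mod 4=1
i=3  r:0+8→8  c:2·1+1→3
row: 9 vs 8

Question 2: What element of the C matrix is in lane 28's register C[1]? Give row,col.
lane 28->28/4=7, 28 mod 4=0
i=1  r:7+0->7  c:2·0+1->1

7,1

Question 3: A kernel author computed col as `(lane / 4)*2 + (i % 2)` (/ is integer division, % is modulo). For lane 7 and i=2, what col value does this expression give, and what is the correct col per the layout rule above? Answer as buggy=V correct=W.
buggy=2 correct=6

`(lane / 4)*2 + (i % 2)`[7,2]⇒2
L=7⇒gr=7>>2=1, th=7&3=3
[2]⇒row 1+8=9  col 3·2+0=6
col: 2 vs 6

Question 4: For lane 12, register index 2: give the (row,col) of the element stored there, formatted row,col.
11,0

12: g=3,t=0
[2] (3+8,0*2+0) = (11,0)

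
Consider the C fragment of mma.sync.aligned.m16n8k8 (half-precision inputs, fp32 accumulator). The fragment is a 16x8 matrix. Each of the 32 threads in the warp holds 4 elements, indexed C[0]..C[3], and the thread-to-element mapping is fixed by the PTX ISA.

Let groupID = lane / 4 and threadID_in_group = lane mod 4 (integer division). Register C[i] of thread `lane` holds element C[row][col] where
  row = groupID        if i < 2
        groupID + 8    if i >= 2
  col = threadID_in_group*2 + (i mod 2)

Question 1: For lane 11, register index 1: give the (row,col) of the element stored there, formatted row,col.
2,7

lane 11->11/4=2, 11 mod 4=3
i=1  r:2+0->2  c:2·3+1->7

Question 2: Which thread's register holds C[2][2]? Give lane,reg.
9,0

r: 2->gid=2,r8=0  c: 2->tid=1,i&1=0
L=2*4+1=9  i=0*2+0=0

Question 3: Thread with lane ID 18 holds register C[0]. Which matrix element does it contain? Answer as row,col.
lane 18→18/4=4, 18 mod 4=2
i=0  r:4+0→4  c:2·2+0→4

4,4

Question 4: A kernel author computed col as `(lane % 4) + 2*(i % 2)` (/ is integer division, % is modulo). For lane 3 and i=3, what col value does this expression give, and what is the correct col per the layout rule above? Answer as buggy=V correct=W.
buggy=5 correct=7

`(lane % 4) + 2*(i % 2)`[3,3]->5
lane 3->3/4=0, 3 mod 4=3
i=3  r:0+8->8  c:2·3+1->7
col: 5 vs 7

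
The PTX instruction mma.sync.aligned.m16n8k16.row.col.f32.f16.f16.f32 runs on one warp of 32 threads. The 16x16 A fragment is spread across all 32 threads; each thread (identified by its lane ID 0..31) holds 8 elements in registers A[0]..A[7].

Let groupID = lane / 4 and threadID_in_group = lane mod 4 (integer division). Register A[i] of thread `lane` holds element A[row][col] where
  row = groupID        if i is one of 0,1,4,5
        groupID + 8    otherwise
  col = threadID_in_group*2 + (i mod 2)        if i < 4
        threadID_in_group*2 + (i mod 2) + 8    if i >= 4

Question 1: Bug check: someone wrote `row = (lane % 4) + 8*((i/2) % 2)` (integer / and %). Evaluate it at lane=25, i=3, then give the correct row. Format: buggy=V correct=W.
buggy=9 correct=14

`(lane % 4) + 8*((i/2) % 2)`[25,3]->9
25: gid=6,tid=1
[3] (6+8,1*2+1+0) = (14,3)
row: 9 vs 14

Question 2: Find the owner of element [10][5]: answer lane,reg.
r=10⇒gr=2,Rb=1  c=5⇒Cb=0,th=2,odd=1
L=2*4+2=10  i=0*4+1*2+1=3

10,3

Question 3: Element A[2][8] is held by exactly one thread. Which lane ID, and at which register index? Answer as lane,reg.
8,4

r=2→G=2,rhi=0  c=8→chi=1,T=0,p=0
L=2*4+0=8  i=1*4+0*2+0=4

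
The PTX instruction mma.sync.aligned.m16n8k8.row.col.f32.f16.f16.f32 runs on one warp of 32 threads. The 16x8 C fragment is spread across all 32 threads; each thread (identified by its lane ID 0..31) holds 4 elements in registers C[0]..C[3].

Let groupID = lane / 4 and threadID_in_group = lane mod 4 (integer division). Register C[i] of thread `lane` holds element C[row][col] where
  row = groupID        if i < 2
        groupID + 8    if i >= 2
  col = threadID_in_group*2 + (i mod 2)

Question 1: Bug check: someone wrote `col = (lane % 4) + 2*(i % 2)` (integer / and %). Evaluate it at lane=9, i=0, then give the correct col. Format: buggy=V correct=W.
buggy=1 correct=2

`(lane % 4) + 2*(i % 2)`[9,0]⇒1
9: gr=2,th=1
[0] (2+0,1*2+0) = (2,2)
col: 1 vs 2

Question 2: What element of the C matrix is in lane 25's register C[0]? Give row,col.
lane 25: g=6 (25/4), t=1 (25%4)
i=0: r=6+0=6, c=1*2+0=2

6,2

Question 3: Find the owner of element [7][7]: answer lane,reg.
r=7⇒gr=7,Rb=0  c=7⇒th=3,odd=1
L=7*4+3=31  i=0*2+1=1

31,1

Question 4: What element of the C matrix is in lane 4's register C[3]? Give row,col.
L=4→G=4>>2=1, T=4&3=0
[3]→row 1+8=9  col 0·2+1=1

9,1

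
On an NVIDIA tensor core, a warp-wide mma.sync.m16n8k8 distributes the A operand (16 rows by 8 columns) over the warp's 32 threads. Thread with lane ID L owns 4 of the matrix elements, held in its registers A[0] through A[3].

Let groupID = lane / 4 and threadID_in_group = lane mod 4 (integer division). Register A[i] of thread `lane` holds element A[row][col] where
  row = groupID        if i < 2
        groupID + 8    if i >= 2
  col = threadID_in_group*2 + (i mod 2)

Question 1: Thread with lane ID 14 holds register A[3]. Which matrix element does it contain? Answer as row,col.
11,5

14: gr=3,th=2
[3] (3+8,2*2+1) = (11,5)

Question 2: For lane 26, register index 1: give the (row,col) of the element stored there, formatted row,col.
lane 26: gr=6 (26/4), th=2 (26%4)
i=1: r=6+0=6, c=2*2+1=5

6,5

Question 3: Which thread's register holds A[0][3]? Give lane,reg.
1,1

r=0->g=0,rb=0  c=3->t=1,b0=1
L=0*4+1=1  i=0*2+1=1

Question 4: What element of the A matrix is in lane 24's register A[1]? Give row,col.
6,1

lane 24->24/4=6, 24 mod 4=0
i=1  r:6+0->6  c:2·0+1->1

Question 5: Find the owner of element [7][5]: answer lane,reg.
30,1

r=7→G=7,rhi=0  c=5→T=2,p=1
L=7*4+2=30  i=0*2+1=1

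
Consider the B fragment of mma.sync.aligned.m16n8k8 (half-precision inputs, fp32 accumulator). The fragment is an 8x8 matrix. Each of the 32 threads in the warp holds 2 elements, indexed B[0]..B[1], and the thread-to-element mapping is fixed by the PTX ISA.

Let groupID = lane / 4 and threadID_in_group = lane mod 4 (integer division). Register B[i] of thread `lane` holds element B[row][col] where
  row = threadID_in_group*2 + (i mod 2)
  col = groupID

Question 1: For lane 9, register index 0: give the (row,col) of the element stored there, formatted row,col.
2,2

L=9⇒gr=9>>2=2, th=9&3=1
[0]⇒row 1·2+0=2  col gr=2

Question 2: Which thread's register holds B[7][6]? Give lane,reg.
27,1

c:6=>grp=6  r:7=>tig=3,lo=1
L=6*4+3=27  i=1=1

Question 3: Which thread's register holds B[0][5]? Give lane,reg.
c=5→G=5  r=0→T=0,p=0
L=5*4+0=20  i=0=0

20,0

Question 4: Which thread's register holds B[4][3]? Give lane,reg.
c: 3->gid=3  r: 4->tid=2,i&1=0
L=3*4+2=14  i=0=0

14,0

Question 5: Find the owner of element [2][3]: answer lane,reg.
c=3⇒gr=3  r=2⇒th=1,odd=0
L=3*4+1=13  i=0=0

13,0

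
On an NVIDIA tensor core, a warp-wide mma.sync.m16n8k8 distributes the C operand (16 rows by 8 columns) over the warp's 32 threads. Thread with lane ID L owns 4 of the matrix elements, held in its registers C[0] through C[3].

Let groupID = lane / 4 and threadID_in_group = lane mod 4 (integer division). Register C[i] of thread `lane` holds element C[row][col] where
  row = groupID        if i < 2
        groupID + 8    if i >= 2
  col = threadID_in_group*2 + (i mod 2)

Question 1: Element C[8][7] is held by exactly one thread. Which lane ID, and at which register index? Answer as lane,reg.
r=8⇒gr=0,Rb=1  c=7⇒th=3,odd=1
L=0*4+3=3  i=1*2+1=3

3,3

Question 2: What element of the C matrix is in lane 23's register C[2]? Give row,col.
13,6

23: g=5,t=3
[2] (5+8,3*2+0) = (13,6)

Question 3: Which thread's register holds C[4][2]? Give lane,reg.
r=4→G=4,rhi=0  c=2→T=1,p=0
L=4*4+1=17  i=0*2+0=0

17,0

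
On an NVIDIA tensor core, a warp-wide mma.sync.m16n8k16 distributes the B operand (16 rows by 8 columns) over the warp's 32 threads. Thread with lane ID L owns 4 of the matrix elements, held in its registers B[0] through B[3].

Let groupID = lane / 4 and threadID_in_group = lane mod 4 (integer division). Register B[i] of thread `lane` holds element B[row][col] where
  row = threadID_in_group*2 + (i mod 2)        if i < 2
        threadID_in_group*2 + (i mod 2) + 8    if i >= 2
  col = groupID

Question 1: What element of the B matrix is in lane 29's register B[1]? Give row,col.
29: g=7,t=1
[1] (1*2+1+0,7) = (3,7)

3,7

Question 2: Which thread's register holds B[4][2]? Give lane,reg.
10,0

c=2⇒gr=2  r=4⇒Rb=0,th=2,odd=0
L=2*4+2=10  i=0*2+0=0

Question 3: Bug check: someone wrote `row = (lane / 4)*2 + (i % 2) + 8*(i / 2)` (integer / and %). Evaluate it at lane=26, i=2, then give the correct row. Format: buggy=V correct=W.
`(lane / 4)*2 + (i % 2) + 8*(i / 2)`[26,2]=>20
lane 26: grp=6 (26/4), tig=2 (26%4)
i=2: r=2*2+0+8=12, c=grp=6
row: 20 vs 12

buggy=20 correct=12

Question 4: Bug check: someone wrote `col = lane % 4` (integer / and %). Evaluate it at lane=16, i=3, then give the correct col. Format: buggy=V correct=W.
buggy=0 correct=4

`lane % 4`[16,3]->0
lane 16: g=4 (16/4), t=0 (16%4)
i=3: r=0*2+1+8=9, c=g=4
col: 0 vs 4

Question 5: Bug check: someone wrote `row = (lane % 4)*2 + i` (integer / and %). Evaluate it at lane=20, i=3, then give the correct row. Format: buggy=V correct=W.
`(lane % 4)*2 + i`[20,3]=>3
lane 20=>20/4=5, 20 mod 4=0
i=3  r:2·0+1+8=>9  c:5
row: 3 vs 9

buggy=3 correct=9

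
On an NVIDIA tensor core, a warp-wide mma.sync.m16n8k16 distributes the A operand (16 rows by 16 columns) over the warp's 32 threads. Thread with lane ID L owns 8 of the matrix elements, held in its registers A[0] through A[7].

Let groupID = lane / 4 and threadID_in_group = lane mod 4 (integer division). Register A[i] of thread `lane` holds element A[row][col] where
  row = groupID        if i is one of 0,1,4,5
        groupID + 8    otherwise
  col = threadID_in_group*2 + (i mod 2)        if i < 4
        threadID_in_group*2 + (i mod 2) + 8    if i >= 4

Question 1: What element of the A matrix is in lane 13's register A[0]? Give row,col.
13: grp=3,tig=1
[0] (3+0,1*2+0+0) = (3,2)

3,2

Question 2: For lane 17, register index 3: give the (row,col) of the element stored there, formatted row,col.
12,3

17: gid=4,tid=1
[3] (4+8,1*2+1+0) = (12,3)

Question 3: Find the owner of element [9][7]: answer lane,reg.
7,3

r:9=>grp=1,rB=1  c:7=>cB=0,tig=3,lo=1
L=1*4+3=7  i=0*4+1*2+1=3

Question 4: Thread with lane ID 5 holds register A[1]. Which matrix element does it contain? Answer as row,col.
1,3

L=5→G=5>>2=1, T=5&3=1
[1]→row 1+0=1  col 1·2+1+0=3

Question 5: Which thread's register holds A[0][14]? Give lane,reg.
r=0→G=0,rhi=0  c=14→chi=1,T=3,p=0
L=0*4+3=3  i=1*4+0*2+0=4

3,4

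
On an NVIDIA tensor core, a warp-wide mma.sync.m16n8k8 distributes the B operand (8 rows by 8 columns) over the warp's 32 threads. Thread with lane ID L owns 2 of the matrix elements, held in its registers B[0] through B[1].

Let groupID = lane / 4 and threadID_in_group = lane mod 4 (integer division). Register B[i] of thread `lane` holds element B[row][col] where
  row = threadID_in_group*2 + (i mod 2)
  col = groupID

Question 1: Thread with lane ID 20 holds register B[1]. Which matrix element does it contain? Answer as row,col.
1,5

lane 20: gr=5 (20/4), th=0 (20%4)
i=1: r=0*2+1=1, c=gr=5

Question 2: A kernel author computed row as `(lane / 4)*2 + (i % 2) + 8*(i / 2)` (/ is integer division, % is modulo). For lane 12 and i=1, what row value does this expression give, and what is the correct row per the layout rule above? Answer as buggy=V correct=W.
`(lane / 4)*2 + (i % 2) + 8*(i / 2)`[12,1]->7
lane 12: gid=3 (12/4), tid=0 (12%4)
i=1: r=0*2+1=1, c=gid=3
row: 7 vs 1

buggy=7 correct=1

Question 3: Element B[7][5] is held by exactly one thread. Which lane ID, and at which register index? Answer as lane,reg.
c=5->g=5  r=7->t=3,b0=1
L=5*4+3=23  i=1=1

23,1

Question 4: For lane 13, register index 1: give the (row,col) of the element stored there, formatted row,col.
3,3

lane 13→13/4=3, 13 mod 4=1
i=1  r:2·1+1→3  c:3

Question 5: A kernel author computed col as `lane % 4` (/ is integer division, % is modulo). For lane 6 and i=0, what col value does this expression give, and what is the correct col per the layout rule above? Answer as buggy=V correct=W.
buggy=2 correct=1

`lane % 4`[6,0]=>2
6: grp=1,tig=2
[0] (2*2+0,1) = (4,1)
col: 2 vs 1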